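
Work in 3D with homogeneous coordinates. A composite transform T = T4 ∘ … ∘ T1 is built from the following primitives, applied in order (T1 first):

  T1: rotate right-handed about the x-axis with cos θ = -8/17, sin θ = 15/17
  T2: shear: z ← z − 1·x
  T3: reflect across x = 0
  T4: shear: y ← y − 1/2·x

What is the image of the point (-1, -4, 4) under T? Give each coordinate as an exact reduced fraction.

T1 rotate right-handed about the x-axis with cos θ = -8/17, sin θ = 15/17: (-1, -4, 4) → (-1, -28/17, -92/17)
T2 shear: z ← z − 1·x: (-1, -28/17, -92/17) → (-1, -28/17, -75/17)
T3 reflect across x = 0: (-1, -28/17, -75/17) → (1, -28/17, -75/17)
T4 shear: y ← y − 1/2·x: (1, -28/17, -75/17) → (1, -73/34, -75/17)

T(p) = (1, -73/34, -75/17)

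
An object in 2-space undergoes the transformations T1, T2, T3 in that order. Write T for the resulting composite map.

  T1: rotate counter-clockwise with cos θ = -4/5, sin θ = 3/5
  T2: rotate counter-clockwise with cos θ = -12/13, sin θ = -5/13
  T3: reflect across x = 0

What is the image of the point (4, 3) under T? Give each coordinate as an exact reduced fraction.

T1 rotate counter-clockwise with cos θ = -4/5, sin θ = 3/5: (4, 3) → (-5, 0)
T2 rotate counter-clockwise with cos θ = -12/13, sin θ = -5/13: (-5, 0) → (60/13, 25/13)
T3 reflect across x = 0: (60/13, 25/13) → (-60/13, 25/13)

T(p) = (-60/13, 25/13)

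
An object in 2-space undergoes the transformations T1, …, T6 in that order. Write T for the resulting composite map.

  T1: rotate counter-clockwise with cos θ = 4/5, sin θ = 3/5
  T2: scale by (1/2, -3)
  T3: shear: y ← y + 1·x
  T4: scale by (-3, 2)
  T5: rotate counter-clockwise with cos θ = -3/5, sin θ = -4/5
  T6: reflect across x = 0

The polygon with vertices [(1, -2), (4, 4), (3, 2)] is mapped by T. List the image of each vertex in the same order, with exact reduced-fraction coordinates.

image vertices: (-41/5, -12/5), (638/25, 516/25), (357/25, 324/25)

T1 rotate counter-clockwise with cos θ = 4/5, sin θ = 3/5: (1, -2) → (2, -1); (4, 4) → (4/5, 28/5); (3, 2) → (6/5, 17/5)
T2 scale by (1/2, -3): (2, -1) → (1, 3); (4/5, 28/5) → (2/5, -84/5); (6/5, 17/5) → (3/5, -51/5)
T3 shear: y ← y + 1·x: (1, 3) → (1, 4); (2/5, -84/5) → (2/5, -82/5); (3/5, -51/5) → (3/5, -48/5)
T4 scale by (-3, 2): (1, 4) → (-3, 8); (2/5, -82/5) → (-6/5, -164/5); (3/5, -48/5) → (-9/5, -96/5)
T5 rotate counter-clockwise with cos θ = -3/5, sin θ = -4/5: (-3, 8) → (41/5, -12/5); (-6/5, -164/5) → (-638/25, 516/25); (-9/5, -96/5) → (-357/25, 324/25)
T6 reflect across x = 0: (41/5, -12/5) → (-41/5, -12/5); (-638/25, 516/25) → (638/25, 516/25); (-357/25, 324/25) → (357/25, 324/25)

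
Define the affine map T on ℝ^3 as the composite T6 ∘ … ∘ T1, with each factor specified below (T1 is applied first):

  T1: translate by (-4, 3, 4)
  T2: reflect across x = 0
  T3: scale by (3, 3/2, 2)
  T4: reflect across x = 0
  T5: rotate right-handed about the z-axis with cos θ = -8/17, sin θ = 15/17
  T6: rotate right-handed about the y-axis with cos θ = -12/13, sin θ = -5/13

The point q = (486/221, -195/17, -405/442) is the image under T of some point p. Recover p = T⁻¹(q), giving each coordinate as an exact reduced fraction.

T1 = [1 0 0 -4; 0 1 0 3; 0 0 1 4; 0 0 0 1]
T2·T1 = [-1 0 0 4; 0 1 0 3; 0 0 1 4; 0 0 0 1]
T3·…·T1 = [-3 0 0 12; 0 3/2 0 9/2; 0 0 2 8; 0 0 0 1]
T4·…·T1 = [3 0 0 -12; 0 3/2 0 9/2; 0 0 2 8; 0 0 0 1]
T5·…·T1 = [-24/17 -45/34 0 57/34; 45/17 -12/17 0 -216/17; 0 0 2 8; 0 0 0 1]
T6·…·T1 = [288/221 270/221 -10/13 -1022/221; 45/17 -12/17 0 -216/17; -120/221 -225/442 -24/13 -2979/442; 0 0 0 1]
det M = 9; M⁻¹ = [32/221 5/17 -40/663 4; 120/221 -16/51 -50/221 -3; -5/26 0 -6/13 -4; 0 0 0 1]
M⁻¹ · (486/221, -195/17, -405/442)ᵀ = (1, 2, -4)ᵀ

p = (1, 2, -4)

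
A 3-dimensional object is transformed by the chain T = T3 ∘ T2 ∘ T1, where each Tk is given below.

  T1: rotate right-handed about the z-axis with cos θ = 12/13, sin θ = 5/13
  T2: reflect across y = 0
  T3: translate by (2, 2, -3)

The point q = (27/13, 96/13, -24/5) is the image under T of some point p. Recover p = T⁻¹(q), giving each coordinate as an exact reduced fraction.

p = (-2, -5, -9/5)

T1 = [12/13 -5/13 0 0; 5/13 12/13 0 0; 0 0 1 0; 0 0 0 1]
T2·T1 = [12/13 -5/13 0 0; -5/13 -12/13 0 0; 0 0 1 0; 0 0 0 1]
T3·…·T1 = [12/13 -5/13 0 2; -5/13 -12/13 0 2; 0 0 1 -3; 0 0 0 1]
det M = -1; M⁻¹ = [12/13 -5/13 0 -14/13; -5/13 -12/13 0 34/13; 0 0 1 3; 0 0 0 1]
M⁻¹ · (27/13, 96/13, -24/5)ᵀ = (-2, -5, -9/5)ᵀ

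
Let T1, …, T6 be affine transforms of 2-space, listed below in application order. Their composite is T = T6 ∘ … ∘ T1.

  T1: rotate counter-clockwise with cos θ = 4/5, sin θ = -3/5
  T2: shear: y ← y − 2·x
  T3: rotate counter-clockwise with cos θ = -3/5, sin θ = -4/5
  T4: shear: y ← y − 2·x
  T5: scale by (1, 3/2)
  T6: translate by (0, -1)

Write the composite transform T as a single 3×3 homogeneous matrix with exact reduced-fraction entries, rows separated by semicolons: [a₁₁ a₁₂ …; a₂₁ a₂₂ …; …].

T = [-56/25 -17/25 0; 387/50 42/25 -1; 0 0 1]

T1 = [4/5 3/5 0; -3/5 4/5 0; 0 0 1]
T2·T1 = [4/5 3/5 0; -11/5 -2/5 0; 0 0 1]
T3·…·T1 = [-56/25 -17/25 0; 17/25 -6/25 0; 0 0 1]
T4·…·T1 = [-56/25 -17/25 0; 129/25 28/25 0; 0 0 1]
T5·…·T1 = [-56/25 -17/25 0; 387/50 42/25 0; 0 0 1]
T6·…·T1 = [-56/25 -17/25 0; 387/50 42/25 -1; 0 0 1]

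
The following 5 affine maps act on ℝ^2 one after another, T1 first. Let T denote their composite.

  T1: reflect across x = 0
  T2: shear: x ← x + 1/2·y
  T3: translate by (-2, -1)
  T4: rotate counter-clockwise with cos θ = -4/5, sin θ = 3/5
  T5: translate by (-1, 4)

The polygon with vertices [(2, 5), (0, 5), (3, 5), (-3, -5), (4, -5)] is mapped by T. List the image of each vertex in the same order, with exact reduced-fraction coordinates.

image vertices: (-11/5, -1/10), (-19/5, 11/10), (-7/5, -7/10), (19/5, 79/10), (47/5, 37/10)

T1 reflect across x = 0: (2, 5) → (-2, 5); (0, 5) → (0, 5); (3, 5) → (-3, 5); (-3, -5) → (3, -5); (4, -5) → (-4, -5)
T2 shear: x ← x + 1/2·y: (-2, 5) → (1/2, 5); (0, 5) → (5/2, 5); (-3, 5) → (-1/2, 5); (3, -5) → (1/2, -5); (-4, -5) → (-13/2, -5)
T3 translate by (-2, -1): (1/2, 5) → (-3/2, 4); (5/2, 5) → (1/2, 4); (-1/2, 5) → (-5/2, 4); (1/2, -5) → (-3/2, -6); (-13/2, -5) → (-17/2, -6)
T4 rotate counter-clockwise with cos θ = -4/5, sin θ = 3/5: (-3/2, 4) → (-6/5, -41/10); (1/2, 4) → (-14/5, -29/10); (-5/2, 4) → (-2/5, -47/10); (-3/2, -6) → (24/5, 39/10); (-17/2, -6) → (52/5, -3/10)
T5 translate by (-1, 4): (-6/5, -41/10) → (-11/5, -1/10); (-14/5, -29/10) → (-19/5, 11/10); (-2/5, -47/10) → (-7/5, -7/10); (24/5, 39/10) → (19/5, 79/10); (52/5, -3/10) → (47/5, 37/10)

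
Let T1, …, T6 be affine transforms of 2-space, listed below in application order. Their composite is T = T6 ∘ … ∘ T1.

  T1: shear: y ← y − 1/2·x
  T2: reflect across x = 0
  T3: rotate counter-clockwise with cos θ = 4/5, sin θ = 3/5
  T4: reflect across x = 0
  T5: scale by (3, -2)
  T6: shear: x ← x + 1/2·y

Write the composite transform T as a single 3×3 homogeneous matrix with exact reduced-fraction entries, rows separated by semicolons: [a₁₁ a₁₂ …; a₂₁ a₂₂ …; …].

T1 = [1 0 0; -1/2 1 0; 0 0 1]
T2·T1 = [-1 0 0; -1/2 1 0; 0 0 1]
T3·…·T1 = [-1/2 -3/5 0; -1 4/5 0; 0 0 1]
T4·…·T1 = [1/2 3/5 0; -1 4/5 0; 0 0 1]
T5·…·T1 = [3/2 9/5 0; 2 -8/5 0; 0 0 1]
T6·…·T1 = [5/2 1 0; 2 -8/5 0; 0 0 1]

T = [5/2 1 0; 2 -8/5 0; 0 0 1]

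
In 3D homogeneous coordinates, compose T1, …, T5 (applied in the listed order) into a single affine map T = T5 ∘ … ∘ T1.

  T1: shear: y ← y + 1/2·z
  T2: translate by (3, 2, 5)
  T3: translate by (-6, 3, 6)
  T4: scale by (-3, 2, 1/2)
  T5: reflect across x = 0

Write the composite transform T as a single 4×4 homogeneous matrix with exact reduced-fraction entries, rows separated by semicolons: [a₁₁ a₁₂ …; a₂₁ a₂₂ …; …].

T = [3 0 0 -9; 0 2 1 10; 0 0 1/2 11/2; 0 0 0 1]

T1 = [1 0 0 0; 0 1 1/2 0; 0 0 1 0; 0 0 0 1]
T2·T1 = [1 0 0 3; 0 1 1/2 2; 0 0 1 5; 0 0 0 1]
T3·…·T1 = [1 0 0 -3; 0 1 1/2 5; 0 0 1 11; 0 0 0 1]
T4·…·T1 = [-3 0 0 9; 0 2 1 10; 0 0 1/2 11/2; 0 0 0 1]
T5·…·T1 = [3 0 0 -9; 0 2 1 10; 0 0 1/2 11/2; 0 0 0 1]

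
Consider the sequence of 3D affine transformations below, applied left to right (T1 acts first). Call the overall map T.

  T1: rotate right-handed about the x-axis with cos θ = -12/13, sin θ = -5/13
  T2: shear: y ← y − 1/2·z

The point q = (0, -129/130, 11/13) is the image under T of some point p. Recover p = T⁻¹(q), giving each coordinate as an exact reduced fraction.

p = (0, 1/5, -1)

T1 = [1 0 0 0; 0 -12/13 5/13 0; 0 -5/13 -12/13 0; 0 0 0 1]
T2·T1 = [1 0 0 0; 0 -19/26 11/13 0; 0 -5/13 -12/13 0; 0 0 0 1]
det M = 1; M⁻¹ = [1 0 0 0; 0 -12/13 -11/13 0; 0 5/13 -19/26 0; 0 0 0 1]
M⁻¹ · (0, -129/130, 11/13)ᵀ = (0, 1/5, -1)ᵀ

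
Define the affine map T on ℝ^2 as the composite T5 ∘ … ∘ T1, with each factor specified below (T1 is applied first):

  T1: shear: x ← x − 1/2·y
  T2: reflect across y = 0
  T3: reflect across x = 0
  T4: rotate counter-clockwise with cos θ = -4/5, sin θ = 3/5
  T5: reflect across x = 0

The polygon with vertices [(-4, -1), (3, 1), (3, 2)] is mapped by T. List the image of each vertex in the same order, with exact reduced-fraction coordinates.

image vertices: (17/5, 13/10), (-13/5, -7/10), (-14/5, 2/5)

T1 shear: x ← x − 1/2·y: (-4, -1) → (-7/2, -1); (3, 1) → (5/2, 1); (3, 2) → (2, 2)
T2 reflect across y = 0: (-7/2, -1) → (-7/2, 1); (5/2, 1) → (5/2, -1); (2, 2) → (2, -2)
T3 reflect across x = 0: (-7/2, 1) → (7/2, 1); (5/2, -1) → (-5/2, -1); (2, -2) → (-2, -2)
T4 rotate counter-clockwise with cos θ = -4/5, sin θ = 3/5: (7/2, 1) → (-17/5, 13/10); (-5/2, -1) → (13/5, -7/10); (-2, -2) → (14/5, 2/5)
T5 reflect across x = 0: (-17/5, 13/10) → (17/5, 13/10); (13/5, -7/10) → (-13/5, -7/10); (14/5, 2/5) → (-14/5, 2/5)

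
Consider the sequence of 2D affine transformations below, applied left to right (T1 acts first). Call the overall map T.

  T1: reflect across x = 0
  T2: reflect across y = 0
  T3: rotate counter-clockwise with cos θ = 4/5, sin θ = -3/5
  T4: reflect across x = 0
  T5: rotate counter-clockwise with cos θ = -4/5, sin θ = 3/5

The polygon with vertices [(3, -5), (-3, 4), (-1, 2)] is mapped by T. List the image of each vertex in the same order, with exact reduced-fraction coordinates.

image vertices: (-3, -5), (3, 4), (1, 2)

T1 reflect across x = 0: (3, -5) → (-3, -5); (-3, 4) → (3, 4); (-1, 2) → (1, 2)
T2 reflect across y = 0: (-3, -5) → (-3, 5); (3, 4) → (3, -4); (1, 2) → (1, -2)
T3 rotate counter-clockwise with cos θ = 4/5, sin θ = -3/5: (-3, 5) → (3/5, 29/5); (3, -4) → (0, -5); (1, -2) → (-2/5, -11/5)
T4 reflect across x = 0: (3/5, 29/5) → (-3/5, 29/5); (0, -5) → (0, -5); (-2/5, -11/5) → (2/5, -11/5)
T5 rotate counter-clockwise with cos θ = -4/5, sin θ = 3/5: (-3/5, 29/5) → (-3, -5); (0, -5) → (3, 4); (2/5, -11/5) → (1, 2)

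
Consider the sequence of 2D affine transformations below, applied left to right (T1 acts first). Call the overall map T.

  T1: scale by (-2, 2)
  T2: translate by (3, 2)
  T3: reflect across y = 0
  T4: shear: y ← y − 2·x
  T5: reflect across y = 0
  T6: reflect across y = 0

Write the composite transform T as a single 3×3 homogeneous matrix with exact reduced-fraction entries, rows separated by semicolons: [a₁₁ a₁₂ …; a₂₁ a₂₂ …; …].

T1 = [-2 0 0; 0 2 0; 0 0 1]
T2·T1 = [-2 0 3; 0 2 2; 0 0 1]
T3·…·T1 = [-2 0 3; 0 -2 -2; 0 0 1]
T4·…·T1 = [-2 0 3; 4 -2 -8; 0 0 1]
T5·…·T1 = [-2 0 3; -4 2 8; 0 0 1]
T6·…·T1 = [-2 0 3; 4 -2 -8; 0 0 1]

T = [-2 0 3; 4 -2 -8; 0 0 1]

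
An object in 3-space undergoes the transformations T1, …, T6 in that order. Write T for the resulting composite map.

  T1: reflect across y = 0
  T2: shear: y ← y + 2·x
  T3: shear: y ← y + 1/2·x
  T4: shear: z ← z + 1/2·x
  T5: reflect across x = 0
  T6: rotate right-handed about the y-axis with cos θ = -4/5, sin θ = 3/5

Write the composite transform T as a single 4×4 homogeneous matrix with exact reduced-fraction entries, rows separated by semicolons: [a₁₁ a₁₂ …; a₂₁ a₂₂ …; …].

T1 = [1 0 0 0; 0 -1 0 0; 0 0 1 0; 0 0 0 1]
T2·T1 = [1 0 0 0; 2 -1 0 0; 0 0 1 0; 0 0 0 1]
T3·…·T1 = [1 0 0 0; 5/2 -1 0 0; 0 0 1 0; 0 0 0 1]
T4·…·T1 = [1 0 0 0; 5/2 -1 0 0; 1/2 0 1 0; 0 0 0 1]
T5·…·T1 = [-1 0 0 0; 5/2 -1 0 0; 1/2 0 1 0; 0 0 0 1]
T6·…·T1 = [11/10 0 3/5 0; 5/2 -1 0 0; 1/5 0 -4/5 0; 0 0 0 1]

T = [11/10 0 3/5 0; 5/2 -1 0 0; 1/5 0 -4/5 0; 0 0 0 1]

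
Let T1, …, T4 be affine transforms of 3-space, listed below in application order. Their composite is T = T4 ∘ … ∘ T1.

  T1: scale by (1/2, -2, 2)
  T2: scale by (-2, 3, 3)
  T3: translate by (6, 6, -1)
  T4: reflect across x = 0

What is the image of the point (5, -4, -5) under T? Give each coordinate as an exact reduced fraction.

T1 scale by (1/2, -2, 2): (5, -4, -5) → (5/2, 8, -10)
T2 scale by (-2, 3, 3): (5/2, 8, -10) → (-5, 24, -30)
T3 translate by (6, 6, -1): (-5, 24, -30) → (1, 30, -31)
T4 reflect across x = 0: (1, 30, -31) → (-1, 30, -31)

T(p) = (-1, 30, -31)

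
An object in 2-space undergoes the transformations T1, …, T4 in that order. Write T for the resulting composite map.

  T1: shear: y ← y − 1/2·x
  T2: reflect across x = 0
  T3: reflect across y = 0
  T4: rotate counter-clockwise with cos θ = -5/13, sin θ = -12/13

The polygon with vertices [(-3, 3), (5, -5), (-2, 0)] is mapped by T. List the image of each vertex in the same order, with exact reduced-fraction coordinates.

image vertices: (-69/13, -27/26), (115/13, 45/26), (-22/13, -19/13)

T1 shear: y ← y − 1/2·x: (-3, 3) → (-3, 9/2); (5, -5) → (5, -15/2); (-2, 0) → (-2, 1)
T2 reflect across x = 0: (-3, 9/2) → (3, 9/2); (5, -15/2) → (-5, -15/2); (-2, 1) → (2, 1)
T3 reflect across y = 0: (3, 9/2) → (3, -9/2); (-5, -15/2) → (-5, 15/2); (2, 1) → (2, -1)
T4 rotate counter-clockwise with cos θ = -5/13, sin θ = -12/13: (3, -9/2) → (-69/13, -27/26); (-5, 15/2) → (115/13, 45/26); (2, -1) → (-22/13, -19/13)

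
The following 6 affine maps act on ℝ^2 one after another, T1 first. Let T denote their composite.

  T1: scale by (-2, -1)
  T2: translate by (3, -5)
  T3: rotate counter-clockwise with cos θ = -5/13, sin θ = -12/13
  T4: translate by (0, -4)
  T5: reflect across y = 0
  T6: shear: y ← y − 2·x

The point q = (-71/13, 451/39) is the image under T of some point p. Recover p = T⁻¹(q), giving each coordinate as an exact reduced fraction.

p = (2, 4/3)

T1 = [-2 0 0; 0 -1 0; 0 0 1]
T2·T1 = [-2 0 3; 0 -1 -5; 0 0 1]
T3·…·T1 = [10/13 -12/13 -75/13; 24/13 5/13 -11/13; 0 0 1]
T4·…·T1 = [10/13 -12/13 -75/13; 24/13 5/13 -63/13; 0 0 1]
T5·…·T1 = [10/13 -12/13 -75/13; -24/13 -5/13 63/13; 0 0 1]
T6·…·T1 = [10/13 -12/13 -75/13; -44/13 19/13 213/13; 0 0 1]
det M = -2; M⁻¹ = [-19/26 -6/13 87/26; -22/13 -5/13 -45/13; 0 0 1]
M⁻¹ · (-71/13, 451/39)ᵀ = (2, 4/3)ᵀ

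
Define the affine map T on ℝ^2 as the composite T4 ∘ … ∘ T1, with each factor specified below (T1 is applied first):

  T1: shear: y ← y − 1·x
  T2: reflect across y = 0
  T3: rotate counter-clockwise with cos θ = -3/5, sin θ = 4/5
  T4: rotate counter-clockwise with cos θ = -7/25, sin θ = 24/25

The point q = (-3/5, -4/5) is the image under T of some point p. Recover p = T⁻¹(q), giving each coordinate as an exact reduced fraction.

T1 = [1 0 0; -1 1 0; 0 0 1]
T2·T1 = [1 0 0; 1 -1 0; 0 0 1]
T3·…·T1 = [-7/5 4/5 0; 1/5 3/5 0; 0 0 1]
T4·…·T1 = [1/5 -4/5 0; -7/5 3/5 0; 0 0 1]
det M = -1; M⁻¹ = [-3/5 -4/5 0; -7/5 -1/5 0; 0 0 1]
M⁻¹ · (-3/5, -4/5)ᵀ = (1, 1)ᵀ

p = (1, 1)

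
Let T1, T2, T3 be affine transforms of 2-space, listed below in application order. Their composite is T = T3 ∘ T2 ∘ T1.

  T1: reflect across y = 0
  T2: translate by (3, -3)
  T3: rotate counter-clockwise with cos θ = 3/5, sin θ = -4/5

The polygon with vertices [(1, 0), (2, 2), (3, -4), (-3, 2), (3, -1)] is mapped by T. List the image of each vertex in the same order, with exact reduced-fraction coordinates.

image vertices: (0, -5), (-1, -7), (22/5, -21/5), (-4, -3), (2, -6)

T1 reflect across y = 0: (1, 0) → (1, 0); (2, 2) → (2, -2); (3, -4) → (3, 4); (-3, 2) → (-3, -2); (3, -1) → (3, 1)
T2 translate by (3, -3): (1, 0) → (4, -3); (2, -2) → (5, -5); (3, 4) → (6, 1); (-3, -2) → (0, -5); (3, 1) → (6, -2)
T3 rotate counter-clockwise with cos θ = 3/5, sin θ = -4/5: (4, -3) → (0, -5); (5, -5) → (-1, -7); (6, 1) → (22/5, -21/5); (0, -5) → (-4, -3); (6, -2) → (2, -6)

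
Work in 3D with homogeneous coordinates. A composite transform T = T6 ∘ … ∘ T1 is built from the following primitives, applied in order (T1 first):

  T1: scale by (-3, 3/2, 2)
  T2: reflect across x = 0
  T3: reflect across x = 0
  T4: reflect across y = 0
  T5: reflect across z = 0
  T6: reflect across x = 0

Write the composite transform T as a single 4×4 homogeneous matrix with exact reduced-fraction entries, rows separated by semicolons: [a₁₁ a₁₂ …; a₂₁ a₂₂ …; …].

T1 = [-3 0 0 0; 0 3/2 0 0; 0 0 2 0; 0 0 0 1]
T2·T1 = [3 0 0 0; 0 3/2 0 0; 0 0 2 0; 0 0 0 1]
T3·…·T1 = [-3 0 0 0; 0 3/2 0 0; 0 0 2 0; 0 0 0 1]
T4·…·T1 = [-3 0 0 0; 0 -3/2 0 0; 0 0 2 0; 0 0 0 1]
T5·…·T1 = [-3 0 0 0; 0 -3/2 0 0; 0 0 -2 0; 0 0 0 1]
T6·…·T1 = [3 0 0 0; 0 -3/2 0 0; 0 0 -2 0; 0 0 0 1]

T = [3 0 0 0; 0 -3/2 0 0; 0 0 -2 0; 0 0 0 1]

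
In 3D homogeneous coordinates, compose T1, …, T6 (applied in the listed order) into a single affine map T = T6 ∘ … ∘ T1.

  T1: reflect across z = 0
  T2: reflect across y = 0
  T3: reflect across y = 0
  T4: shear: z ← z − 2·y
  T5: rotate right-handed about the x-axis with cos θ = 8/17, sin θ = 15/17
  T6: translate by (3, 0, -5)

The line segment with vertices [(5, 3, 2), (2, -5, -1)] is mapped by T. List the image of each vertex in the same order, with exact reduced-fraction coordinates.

image vertices: (8, 144/17, -104/17), (5, -205/17, -72/17)

T1 reflect across z = 0: (5, 3, 2) → (5, 3, -2); (2, -5, -1) → (2, -5, 1)
T2 reflect across y = 0: (5, 3, -2) → (5, -3, -2); (2, -5, 1) → (2, 5, 1)
T3 reflect across y = 0: (5, -3, -2) → (5, 3, -2); (2, 5, 1) → (2, -5, 1)
T4 shear: z ← z − 2·y: (5, 3, -2) → (5, 3, -8); (2, -5, 1) → (2, -5, 11)
T5 rotate right-handed about the x-axis with cos θ = 8/17, sin θ = 15/17: (5, 3, -8) → (5, 144/17, -19/17); (2, -5, 11) → (2, -205/17, 13/17)
T6 translate by (3, 0, -5): (5, 144/17, -19/17) → (8, 144/17, -104/17); (2, -205/17, 13/17) → (5, -205/17, -72/17)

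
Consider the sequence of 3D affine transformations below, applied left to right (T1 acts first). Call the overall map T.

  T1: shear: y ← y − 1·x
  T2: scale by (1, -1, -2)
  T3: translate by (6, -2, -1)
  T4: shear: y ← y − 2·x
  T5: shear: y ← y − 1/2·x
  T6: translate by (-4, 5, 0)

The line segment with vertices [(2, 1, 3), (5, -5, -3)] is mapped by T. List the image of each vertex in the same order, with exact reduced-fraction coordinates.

image vertices: (4, -16, -7), (7, -29/2, 5)

T1 shear: y ← y − 1·x: (2, 1, 3) → (2, -1, 3); (5, -5, -3) → (5, -10, -3)
T2 scale by (1, -1, -2): (2, -1, 3) → (2, 1, -6); (5, -10, -3) → (5, 10, 6)
T3 translate by (6, -2, -1): (2, 1, -6) → (8, -1, -7); (5, 10, 6) → (11, 8, 5)
T4 shear: y ← y − 2·x: (8, -1, -7) → (8, -17, -7); (11, 8, 5) → (11, -14, 5)
T5 shear: y ← y − 1/2·x: (8, -17, -7) → (8, -21, -7); (11, -14, 5) → (11, -39/2, 5)
T6 translate by (-4, 5, 0): (8, -21, -7) → (4, -16, -7); (11, -39/2, 5) → (7, -29/2, 5)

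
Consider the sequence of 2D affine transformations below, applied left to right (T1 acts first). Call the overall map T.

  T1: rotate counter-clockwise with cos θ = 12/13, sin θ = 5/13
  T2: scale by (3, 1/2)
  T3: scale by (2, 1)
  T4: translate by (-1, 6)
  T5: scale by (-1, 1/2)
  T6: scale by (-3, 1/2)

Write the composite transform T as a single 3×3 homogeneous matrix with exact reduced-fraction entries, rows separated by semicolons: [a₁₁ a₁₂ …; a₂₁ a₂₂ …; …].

T1 = [12/13 -5/13 0; 5/13 12/13 0; 0 0 1]
T2·T1 = [36/13 -15/13 0; 5/26 6/13 0; 0 0 1]
T3·…·T1 = [72/13 -30/13 0; 5/26 6/13 0; 0 0 1]
T4·…·T1 = [72/13 -30/13 -1; 5/26 6/13 6; 0 0 1]
T5·…·T1 = [-72/13 30/13 1; 5/52 3/13 3; 0 0 1]
T6·…·T1 = [216/13 -90/13 -3; 5/104 3/26 3/2; 0 0 1]

T = [216/13 -90/13 -3; 5/104 3/26 3/2; 0 0 1]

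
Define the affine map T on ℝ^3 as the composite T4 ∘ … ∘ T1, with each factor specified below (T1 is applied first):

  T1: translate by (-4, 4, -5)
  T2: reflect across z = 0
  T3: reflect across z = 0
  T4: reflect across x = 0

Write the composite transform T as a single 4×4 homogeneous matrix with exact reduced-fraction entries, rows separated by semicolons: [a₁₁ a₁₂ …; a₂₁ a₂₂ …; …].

T = [-1 0 0 4; 0 1 0 4; 0 0 1 -5; 0 0 0 1]

T1 = [1 0 0 -4; 0 1 0 4; 0 0 1 -5; 0 0 0 1]
T2·T1 = [1 0 0 -4; 0 1 0 4; 0 0 -1 5; 0 0 0 1]
T3·…·T1 = [1 0 0 -4; 0 1 0 4; 0 0 1 -5; 0 0 0 1]
T4·…·T1 = [-1 0 0 4; 0 1 0 4; 0 0 1 -5; 0 0 0 1]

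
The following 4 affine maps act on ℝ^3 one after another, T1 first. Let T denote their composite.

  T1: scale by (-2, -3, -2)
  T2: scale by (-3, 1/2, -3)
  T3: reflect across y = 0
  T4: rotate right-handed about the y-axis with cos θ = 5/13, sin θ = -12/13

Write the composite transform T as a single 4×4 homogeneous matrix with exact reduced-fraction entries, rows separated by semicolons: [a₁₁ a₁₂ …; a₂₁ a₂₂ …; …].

T = [30/13 0 -72/13 0; 0 3/2 0 0; 72/13 0 30/13 0; 0 0 0 1]

T1 = [-2 0 0 0; 0 -3 0 0; 0 0 -2 0; 0 0 0 1]
T2·T1 = [6 0 0 0; 0 -3/2 0 0; 0 0 6 0; 0 0 0 1]
T3·…·T1 = [6 0 0 0; 0 3/2 0 0; 0 0 6 0; 0 0 0 1]
T4·…·T1 = [30/13 0 -72/13 0; 0 3/2 0 0; 72/13 0 30/13 0; 0 0 0 1]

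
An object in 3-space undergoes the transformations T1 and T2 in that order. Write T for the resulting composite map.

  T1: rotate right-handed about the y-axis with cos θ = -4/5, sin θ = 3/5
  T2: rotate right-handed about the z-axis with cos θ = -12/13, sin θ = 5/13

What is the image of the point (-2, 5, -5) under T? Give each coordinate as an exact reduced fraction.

T1 rotate right-handed about the y-axis with cos θ = -4/5, sin θ = 3/5: (-2, 5, -5) → (-7/5, 5, 26/5)
T2 rotate right-handed about the z-axis with cos θ = -12/13, sin θ = 5/13: (-7/5, 5, 26/5) → (-41/65, -67/13, 26/5)

T(p) = (-41/65, -67/13, 26/5)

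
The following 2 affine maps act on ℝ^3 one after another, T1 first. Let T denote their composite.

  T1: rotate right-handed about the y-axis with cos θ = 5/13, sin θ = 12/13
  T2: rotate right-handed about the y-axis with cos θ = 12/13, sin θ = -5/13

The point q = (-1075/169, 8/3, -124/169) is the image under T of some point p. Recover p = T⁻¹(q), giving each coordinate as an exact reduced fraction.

p = (-4, 8/3, -5)

T1 = [5/13 0 12/13 0; 0 1 0 0; -12/13 0 5/13 0; 0 0 0 1]
T2·T1 = [120/169 0 119/169 0; 0 1 0 0; -119/169 0 120/169 0; 0 0 0 1]
det M = 1; M⁻¹ = [120/169 0 -119/169 0; 0 1 0 0; 119/169 0 120/169 0; 0 0 0 1]
M⁻¹ · (-1075/169, 8/3, -124/169)ᵀ = (-4, 8/3, -5)ᵀ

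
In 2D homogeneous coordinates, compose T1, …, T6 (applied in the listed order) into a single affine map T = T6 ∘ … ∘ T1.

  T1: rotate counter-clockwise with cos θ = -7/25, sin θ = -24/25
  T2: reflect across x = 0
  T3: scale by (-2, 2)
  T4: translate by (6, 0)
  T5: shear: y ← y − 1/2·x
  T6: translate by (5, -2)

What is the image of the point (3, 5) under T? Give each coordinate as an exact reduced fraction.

T1 rotate counter-clockwise with cos θ = -7/25, sin θ = -24/25: (3, 5) → (99/25, -107/25)
T2 reflect across x = 0: (99/25, -107/25) → (-99/25, -107/25)
T3 scale by (-2, 2): (-99/25, -107/25) → (198/25, -214/25)
T4 translate by (6, 0): (198/25, -214/25) → (348/25, -214/25)
T5 shear: y ← y − 1/2·x: (348/25, -214/25) → (348/25, -388/25)
T6 translate by (5, -2): (348/25, -388/25) → (473/25, -438/25)

T(p) = (473/25, -438/25)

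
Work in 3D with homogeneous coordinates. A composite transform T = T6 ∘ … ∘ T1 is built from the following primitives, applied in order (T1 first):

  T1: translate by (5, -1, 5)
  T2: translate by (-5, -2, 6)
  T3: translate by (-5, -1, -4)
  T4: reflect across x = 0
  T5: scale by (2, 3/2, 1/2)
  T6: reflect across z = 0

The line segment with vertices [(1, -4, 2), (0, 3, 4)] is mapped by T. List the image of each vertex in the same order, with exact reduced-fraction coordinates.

image vertices: (8, -12, -9/2), (10, -3/2, -11/2)

T1 translate by (5, -1, 5): (1, -4, 2) → (6, -5, 7); (0, 3, 4) → (5, 2, 9)
T2 translate by (-5, -2, 6): (6, -5, 7) → (1, -7, 13); (5, 2, 9) → (0, 0, 15)
T3 translate by (-5, -1, -4): (1, -7, 13) → (-4, -8, 9); (0, 0, 15) → (-5, -1, 11)
T4 reflect across x = 0: (-4, -8, 9) → (4, -8, 9); (-5, -1, 11) → (5, -1, 11)
T5 scale by (2, 3/2, 1/2): (4, -8, 9) → (8, -12, 9/2); (5, -1, 11) → (10, -3/2, 11/2)
T6 reflect across z = 0: (8, -12, 9/2) → (8, -12, -9/2); (10, -3/2, 11/2) → (10, -3/2, -11/2)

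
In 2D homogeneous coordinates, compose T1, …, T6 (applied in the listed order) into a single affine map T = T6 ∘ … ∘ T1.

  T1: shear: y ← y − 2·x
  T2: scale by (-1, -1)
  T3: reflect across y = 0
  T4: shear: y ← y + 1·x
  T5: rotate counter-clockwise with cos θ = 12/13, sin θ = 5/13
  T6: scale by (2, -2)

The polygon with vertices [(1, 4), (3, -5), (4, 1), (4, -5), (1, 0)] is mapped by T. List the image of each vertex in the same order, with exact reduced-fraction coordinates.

image vertices: (-34/13, -14/13), (68/13, 366/13), (14/13, 304/13), (74/13, 448/13), (6/13, 82/13)

T1 shear: y ← y − 2·x: (1, 4) → (1, 2); (3, -5) → (3, -11); (4, 1) → (4, -7); (4, -5) → (4, -13); (1, 0) → (1, -2)
T2 scale by (-1, -1): (1, 2) → (-1, -2); (3, -11) → (-3, 11); (4, -7) → (-4, 7); (4, -13) → (-4, 13); (1, -2) → (-1, 2)
T3 reflect across y = 0: (-1, -2) → (-1, 2); (-3, 11) → (-3, -11); (-4, 7) → (-4, -7); (-4, 13) → (-4, -13); (-1, 2) → (-1, -2)
T4 shear: y ← y + 1·x: (-1, 2) → (-1, 1); (-3, -11) → (-3, -14); (-4, -7) → (-4, -11); (-4, -13) → (-4, -17); (-1, -2) → (-1, -3)
T5 rotate counter-clockwise with cos θ = 12/13, sin θ = 5/13: (-1, 1) → (-17/13, 7/13); (-3, -14) → (34/13, -183/13); (-4, -11) → (7/13, -152/13); (-4, -17) → (37/13, -224/13); (-1, -3) → (3/13, -41/13)
T6 scale by (2, -2): (-17/13, 7/13) → (-34/13, -14/13); (34/13, -183/13) → (68/13, 366/13); (7/13, -152/13) → (14/13, 304/13); (37/13, -224/13) → (74/13, 448/13); (3/13, -41/13) → (6/13, 82/13)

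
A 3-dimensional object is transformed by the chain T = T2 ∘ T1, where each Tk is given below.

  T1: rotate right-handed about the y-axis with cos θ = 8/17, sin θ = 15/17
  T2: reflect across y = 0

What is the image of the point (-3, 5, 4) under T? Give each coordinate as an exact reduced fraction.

T(p) = (36/17, -5, 77/17)

T1 rotate right-handed about the y-axis with cos θ = 8/17, sin θ = 15/17: (-3, 5, 4) → (36/17, 5, 77/17)
T2 reflect across y = 0: (36/17, 5, 77/17) → (36/17, -5, 77/17)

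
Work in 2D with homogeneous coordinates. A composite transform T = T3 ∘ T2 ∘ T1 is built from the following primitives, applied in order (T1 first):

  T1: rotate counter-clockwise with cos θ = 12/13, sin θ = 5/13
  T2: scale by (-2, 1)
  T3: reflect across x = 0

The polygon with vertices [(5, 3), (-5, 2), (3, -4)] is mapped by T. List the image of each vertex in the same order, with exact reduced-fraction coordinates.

image vertices: (90/13, 61/13), (-140/13, -1/13), (112/13, -33/13)

T1 rotate counter-clockwise with cos θ = 12/13, sin θ = 5/13: (5, 3) → (45/13, 61/13); (-5, 2) → (-70/13, -1/13); (3, -4) → (56/13, -33/13)
T2 scale by (-2, 1): (45/13, 61/13) → (-90/13, 61/13); (-70/13, -1/13) → (140/13, -1/13); (56/13, -33/13) → (-112/13, -33/13)
T3 reflect across x = 0: (-90/13, 61/13) → (90/13, 61/13); (140/13, -1/13) → (-140/13, -1/13); (-112/13, -33/13) → (112/13, -33/13)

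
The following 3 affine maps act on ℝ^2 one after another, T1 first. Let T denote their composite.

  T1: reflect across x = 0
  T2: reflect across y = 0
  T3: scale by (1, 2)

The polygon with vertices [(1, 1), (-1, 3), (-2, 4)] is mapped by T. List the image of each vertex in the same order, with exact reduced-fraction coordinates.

image vertices: (-1, -2), (1, -6), (2, -8)

T1 reflect across x = 0: (1, 1) → (-1, 1); (-1, 3) → (1, 3); (-2, 4) → (2, 4)
T2 reflect across y = 0: (-1, 1) → (-1, -1); (1, 3) → (1, -3); (2, 4) → (2, -4)
T3 scale by (1, 2): (-1, -1) → (-1, -2); (1, -3) → (1, -6); (2, -4) → (2, -8)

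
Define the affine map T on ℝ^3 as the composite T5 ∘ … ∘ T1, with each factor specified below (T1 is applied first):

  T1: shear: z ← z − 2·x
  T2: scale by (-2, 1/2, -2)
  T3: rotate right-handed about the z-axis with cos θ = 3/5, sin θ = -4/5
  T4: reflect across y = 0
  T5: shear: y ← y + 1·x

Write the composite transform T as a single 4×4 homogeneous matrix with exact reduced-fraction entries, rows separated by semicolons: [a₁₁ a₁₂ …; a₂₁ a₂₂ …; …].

T = [-6/5 2/5 0 0; -14/5 1/10 0 0; 4 0 -2 0; 0 0 0 1]

T1 = [1 0 0 0; 0 1 0 0; -2 0 1 0; 0 0 0 1]
T2·T1 = [-2 0 0 0; 0 1/2 0 0; 4 0 -2 0; 0 0 0 1]
T3·…·T1 = [-6/5 2/5 0 0; 8/5 3/10 0 0; 4 0 -2 0; 0 0 0 1]
T4·…·T1 = [-6/5 2/5 0 0; -8/5 -3/10 0 0; 4 0 -2 0; 0 0 0 1]
T5·…·T1 = [-6/5 2/5 0 0; -14/5 1/10 0 0; 4 0 -2 0; 0 0 0 1]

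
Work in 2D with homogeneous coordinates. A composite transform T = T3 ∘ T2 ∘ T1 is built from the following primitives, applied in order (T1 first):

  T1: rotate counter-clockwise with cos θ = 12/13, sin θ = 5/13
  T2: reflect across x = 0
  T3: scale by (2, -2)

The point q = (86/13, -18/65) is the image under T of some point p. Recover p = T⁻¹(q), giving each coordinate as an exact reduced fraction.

T1 = [12/13 -5/13 0; 5/13 12/13 0; 0 0 1]
T2·T1 = [-12/13 5/13 0; 5/13 12/13 0; 0 0 1]
T3·…·T1 = [-24/13 10/13 0; -10/13 -24/13 0; 0 0 1]
det M = 4; M⁻¹ = [-6/13 -5/26 0; 5/26 -6/13 0; 0 0 1]
M⁻¹ · (86/13, -18/65)ᵀ = (-3, 7/5)ᵀ

p = (-3, 7/5)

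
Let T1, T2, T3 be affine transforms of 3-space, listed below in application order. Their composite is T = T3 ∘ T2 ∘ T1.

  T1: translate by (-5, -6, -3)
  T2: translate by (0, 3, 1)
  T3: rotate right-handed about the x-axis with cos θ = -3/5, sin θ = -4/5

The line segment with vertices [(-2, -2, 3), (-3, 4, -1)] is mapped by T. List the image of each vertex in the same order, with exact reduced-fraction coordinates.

image vertices: (-7, 19/5, 17/5), (-8, -3, 1)

T1 translate by (-5, -6, -3): (-2, -2, 3) → (-7, -8, 0); (-3, 4, -1) → (-8, -2, -4)
T2 translate by (0, 3, 1): (-7, -8, 0) → (-7, -5, 1); (-8, -2, -4) → (-8, 1, -3)
T3 rotate right-handed about the x-axis with cos θ = -3/5, sin θ = -4/5: (-7, -5, 1) → (-7, 19/5, 17/5); (-8, 1, -3) → (-8, -3, 1)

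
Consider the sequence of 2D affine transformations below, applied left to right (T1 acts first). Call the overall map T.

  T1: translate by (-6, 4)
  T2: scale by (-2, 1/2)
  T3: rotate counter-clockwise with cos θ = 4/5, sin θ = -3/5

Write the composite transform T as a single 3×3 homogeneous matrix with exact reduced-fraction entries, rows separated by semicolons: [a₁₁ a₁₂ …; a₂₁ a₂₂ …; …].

T = [-8/5 3/10 54/5; 6/5 2/5 -28/5; 0 0 1]

T1 = [1 0 -6; 0 1 4; 0 0 1]
T2·T1 = [-2 0 12; 0 1/2 2; 0 0 1]
T3·…·T1 = [-8/5 3/10 54/5; 6/5 2/5 -28/5; 0 0 1]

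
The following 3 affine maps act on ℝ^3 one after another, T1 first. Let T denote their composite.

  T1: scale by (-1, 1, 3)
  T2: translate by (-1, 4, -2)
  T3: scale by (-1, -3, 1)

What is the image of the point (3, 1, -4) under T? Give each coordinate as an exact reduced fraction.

T(p) = (4, -15, -14)

T1 scale by (-1, 1, 3): (3, 1, -4) → (-3, 1, -12)
T2 translate by (-1, 4, -2): (-3, 1, -12) → (-4, 5, -14)
T3 scale by (-1, -3, 1): (-4, 5, -14) → (4, -15, -14)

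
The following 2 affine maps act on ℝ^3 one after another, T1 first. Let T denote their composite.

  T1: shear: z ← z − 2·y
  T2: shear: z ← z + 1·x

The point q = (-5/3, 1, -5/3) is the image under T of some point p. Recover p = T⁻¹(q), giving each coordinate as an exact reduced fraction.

p = (-5/3, 1, 2)

T1 = [1 0 0 0; 0 1 0 0; 0 -2 1 0; 0 0 0 1]
T2·T1 = [1 0 0 0; 0 1 0 0; 1 -2 1 0; 0 0 0 1]
det M = 1; M⁻¹ = [1 0 0 0; 0 1 0 0; -1 2 1 0; 0 0 0 1]
M⁻¹ · (-5/3, 1, -5/3)ᵀ = (-5/3, 1, 2)ᵀ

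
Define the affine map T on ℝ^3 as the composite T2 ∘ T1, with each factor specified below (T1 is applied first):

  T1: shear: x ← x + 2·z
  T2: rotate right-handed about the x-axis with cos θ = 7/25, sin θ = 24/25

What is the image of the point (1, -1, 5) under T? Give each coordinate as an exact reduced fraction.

T1 shear: x ← x + 2·z: (1, -1, 5) → (11, -1, 5)
T2 rotate right-handed about the x-axis with cos θ = 7/25, sin θ = 24/25: (11, -1, 5) → (11, -127/25, 11/25)

T(p) = (11, -127/25, 11/25)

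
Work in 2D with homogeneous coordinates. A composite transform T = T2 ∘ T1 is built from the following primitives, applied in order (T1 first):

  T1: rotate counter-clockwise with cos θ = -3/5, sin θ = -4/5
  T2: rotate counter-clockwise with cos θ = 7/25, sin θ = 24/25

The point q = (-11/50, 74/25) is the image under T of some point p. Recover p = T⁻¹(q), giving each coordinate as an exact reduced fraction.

T1 = [-3/5 4/5 0; -4/5 -3/5 0; 0 0 1]
T2·T1 = [3/5 4/5 0; -4/5 3/5 0; 0 0 1]
det M = 1; M⁻¹ = [3/5 -4/5 0; 4/5 3/5 0; 0 0 1]
M⁻¹ · (-11/50, 74/25)ᵀ = (-5/2, 8/5)ᵀ

p = (-5/2, 8/5)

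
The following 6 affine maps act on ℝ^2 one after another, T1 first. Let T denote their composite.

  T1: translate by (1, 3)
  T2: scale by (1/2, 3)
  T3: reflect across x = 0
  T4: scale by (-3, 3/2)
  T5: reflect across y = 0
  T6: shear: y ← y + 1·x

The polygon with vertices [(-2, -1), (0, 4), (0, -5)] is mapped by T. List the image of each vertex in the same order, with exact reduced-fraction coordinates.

T1 translate by (1, 3): (-2, -1) → (-1, 2); (0, 4) → (1, 7); (0, -5) → (1, -2)
T2 scale by (1/2, 3): (-1, 2) → (-1/2, 6); (1, 7) → (1/2, 21); (1, -2) → (1/2, -6)
T3 reflect across x = 0: (-1/2, 6) → (1/2, 6); (1/2, 21) → (-1/2, 21); (1/2, -6) → (-1/2, -6)
T4 scale by (-3, 3/2): (1/2, 6) → (-3/2, 9); (-1/2, 21) → (3/2, 63/2); (-1/2, -6) → (3/2, -9)
T5 reflect across y = 0: (-3/2, 9) → (-3/2, -9); (3/2, 63/2) → (3/2, -63/2); (3/2, -9) → (3/2, 9)
T6 shear: y ← y + 1·x: (-3/2, -9) → (-3/2, -21/2); (3/2, -63/2) → (3/2, -30); (3/2, 9) → (3/2, 21/2)

image vertices: (-3/2, -21/2), (3/2, -30), (3/2, 21/2)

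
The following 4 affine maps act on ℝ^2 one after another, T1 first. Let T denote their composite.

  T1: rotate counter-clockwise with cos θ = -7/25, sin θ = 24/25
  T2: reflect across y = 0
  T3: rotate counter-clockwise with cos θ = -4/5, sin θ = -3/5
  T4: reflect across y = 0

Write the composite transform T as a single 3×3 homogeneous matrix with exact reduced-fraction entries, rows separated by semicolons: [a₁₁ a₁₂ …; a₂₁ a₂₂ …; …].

T1 = [-7/25 -24/25 0; 24/25 -7/25 0; 0 0 1]
T2·T1 = [-7/25 -24/25 0; -24/25 7/25 0; 0 0 1]
T3·…·T1 = [-44/125 117/125 0; 117/125 44/125 0; 0 0 1]
T4·…·T1 = [-44/125 117/125 0; -117/125 -44/125 0; 0 0 1]

T = [-44/125 117/125 0; -117/125 -44/125 0; 0 0 1]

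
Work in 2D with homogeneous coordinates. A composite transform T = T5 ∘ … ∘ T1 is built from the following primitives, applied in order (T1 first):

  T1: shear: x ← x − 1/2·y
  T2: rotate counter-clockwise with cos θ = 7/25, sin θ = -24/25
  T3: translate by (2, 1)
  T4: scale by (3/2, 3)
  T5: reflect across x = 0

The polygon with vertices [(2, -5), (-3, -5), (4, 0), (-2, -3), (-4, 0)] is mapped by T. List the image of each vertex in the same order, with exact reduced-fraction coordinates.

image vertices: (231/100, -354/25), (441/100, 6/25), (-117/25, -213/25), (153/100, 48/25), (-33/25, 363/25)

T1 shear: x ← x − 1/2·y: (2, -5) → (9/2, -5); (-3, -5) → (-1/2, -5); (4, 0) → (4, 0); (-2, -3) → (-1/2, -3); (-4, 0) → (-4, 0)
T2 rotate counter-clockwise with cos θ = 7/25, sin θ = -24/25: (9/2, -5) → (-177/50, -143/25); (-1/2, -5) → (-247/50, -23/25); (4, 0) → (28/25, -96/25); (-1/2, -3) → (-151/50, -9/25); (-4, 0) → (-28/25, 96/25)
T3 translate by (2, 1): (-177/50, -143/25) → (-77/50, -118/25); (-247/50, -23/25) → (-147/50, 2/25); (28/25, -96/25) → (78/25, -71/25); (-151/50, -9/25) → (-51/50, 16/25); (-28/25, 96/25) → (22/25, 121/25)
T4 scale by (3/2, 3): (-77/50, -118/25) → (-231/100, -354/25); (-147/50, 2/25) → (-441/100, 6/25); (78/25, -71/25) → (117/25, -213/25); (-51/50, 16/25) → (-153/100, 48/25); (22/25, 121/25) → (33/25, 363/25)
T5 reflect across x = 0: (-231/100, -354/25) → (231/100, -354/25); (-441/100, 6/25) → (441/100, 6/25); (117/25, -213/25) → (-117/25, -213/25); (-153/100, 48/25) → (153/100, 48/25); (33/25, 363/25) → (-33/25, 363/25)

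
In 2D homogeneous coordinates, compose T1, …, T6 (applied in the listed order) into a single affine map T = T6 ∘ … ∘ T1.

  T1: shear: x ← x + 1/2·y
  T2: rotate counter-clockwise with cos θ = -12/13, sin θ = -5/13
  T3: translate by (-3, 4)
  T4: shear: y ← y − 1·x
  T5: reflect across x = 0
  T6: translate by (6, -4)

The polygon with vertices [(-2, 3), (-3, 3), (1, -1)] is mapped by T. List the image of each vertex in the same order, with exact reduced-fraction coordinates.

image vertices: (96/13, -31/26), (84/13, -45/26), (128/13, 119/26)

T1 shear: x ← x + 1/2·y: (-2, 3) → (-1/2, 3); (-3, 3) → (-3/2, 3); (1, -1) → (1/2, -1)
T2 rotate counter-clockwise with cos θ = -12/13, sin θ = -5/13: (-1/2, 3) → (21/13, -67/26); (-3/2, 3) → (33/13, -57/26); (1/2, -1) → (-11/13, 19/26)
T3 translate by (-3, 4): (21/13, -67/26) → (-18/13, 37/26); (33/13, -57/26) → (-6/13, 47/26); (-11/13, 19/26) → (-50/13, 123/26)
T4 shear: y ← y − 1·x: (-18/13, 37/26) → (-18/13, 73/26); (-6/13, 47/26) → (-6/13, 59/26); (-50/13, 123/26) → (-50/13, 223/26)
T5 reflect across x = 0: (-18/13, 73/26) → (18/13, 73/26); (-6/13, 59/26) → (6/13, 59/26); (-50/13, 223/26) → (50/13, 223/26)
T6 translate by (6, -4): (18/13, 73/26) → (96/13, -31/26); (6/13, 59/26) → (84/13, -45/26); (50/13, 223/26) → (128/13, 119/26)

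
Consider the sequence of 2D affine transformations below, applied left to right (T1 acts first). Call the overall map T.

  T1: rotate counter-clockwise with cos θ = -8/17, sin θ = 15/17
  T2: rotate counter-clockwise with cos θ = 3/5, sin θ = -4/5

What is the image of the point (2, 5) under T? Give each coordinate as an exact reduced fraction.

T(p) = (-313/85, 334/85)

T1 rotate counter-clockwise with cos θ = -8/17, sin θ = 15/17: (2, 5) → (-91/17, -10/17)
T2 rotate counter-clockwise with cos θ = 3/5, sin θ = -4/5: (-91/17, -10/17) → (-313/85, 334/85)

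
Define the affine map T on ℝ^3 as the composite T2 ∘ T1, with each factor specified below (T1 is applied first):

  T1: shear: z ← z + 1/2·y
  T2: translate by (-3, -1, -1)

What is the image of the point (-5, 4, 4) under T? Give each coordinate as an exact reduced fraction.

T(p) = (-8, 3, 5)

T1 shear: z ← z + 1/2·y: (-5, 4, 4) → (-5, 4, 6)
T2 translate by (-3, -1, -1): (-5, 4, 6) → (-8, 3, 5)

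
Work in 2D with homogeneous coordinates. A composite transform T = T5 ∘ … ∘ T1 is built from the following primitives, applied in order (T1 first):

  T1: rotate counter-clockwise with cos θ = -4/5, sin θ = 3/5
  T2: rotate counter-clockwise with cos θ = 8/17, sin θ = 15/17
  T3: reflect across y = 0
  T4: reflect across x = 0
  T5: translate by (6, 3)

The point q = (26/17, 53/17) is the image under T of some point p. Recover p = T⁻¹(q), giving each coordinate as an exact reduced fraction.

T1 = [-4/5 -3/5 0; 3/5 -4/5 0; 0 0 1]
T2·T1 = [-77/85 36/85 0; -36/85 -77/85 0; 0 0 1]
T3·…·T1 = [-77/85 36/85 0; 36/85 77/85 0; 0 0 1]
T4·…·T1 = [77/85 -36/85 0; 36/85 77/85 0; 0 0 1]
T5·…·T1 = [77/85 -36/85 6; 36/85 77/85 3; 0 0 1]
det M = 1; M⁻¹ = [77/85 36/85 -114/17; -36/85 77/85 -3/17; 0 0 1]
M⁻¹ · (26/17, 53/17)ᵀ = (-4, 2)ᵀ

p = (-4, 2)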